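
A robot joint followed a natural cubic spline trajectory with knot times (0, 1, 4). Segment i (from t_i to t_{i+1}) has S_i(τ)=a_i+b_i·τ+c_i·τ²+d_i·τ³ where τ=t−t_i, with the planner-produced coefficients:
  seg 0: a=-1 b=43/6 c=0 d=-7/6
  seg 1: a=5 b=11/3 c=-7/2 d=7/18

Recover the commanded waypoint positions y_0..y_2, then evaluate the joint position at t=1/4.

y_0=-1 y_1=5 y_2=-5
S(1/4) = 99/128

y_0 = S_0(0) = a_0 = -1
y_1 = S_1(0) = a_1 = 5
y_2 = S_1(3) = -5
t_q=1/4 is in segment 0 (τ=1/4); S_0(τ)=99/128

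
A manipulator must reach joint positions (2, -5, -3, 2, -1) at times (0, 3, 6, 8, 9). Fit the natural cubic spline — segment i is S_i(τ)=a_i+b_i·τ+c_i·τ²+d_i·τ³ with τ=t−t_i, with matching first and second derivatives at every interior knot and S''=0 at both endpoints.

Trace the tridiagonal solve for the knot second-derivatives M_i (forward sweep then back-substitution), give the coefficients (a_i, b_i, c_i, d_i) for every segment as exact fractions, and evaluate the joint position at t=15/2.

  seg 0: a=2 b=-874/309 c=0 d=17/309
  seg 1: a=-5 b=-415/309 c=51/103 d=6/103
  seg 2: a=-3 b=989/309 c=105/103 d=-1693/2472
  seg 3: a=2 b=-581/618 c=-1273/412 d=1273/1236
S(15/2) = 11755/6592

Δ: Δ0=-7/3, Δ1=2/3, Δ2=5/2, Δ3=-3
row 1: diag=12, rhs=18; c'=1/4, d'=3/2
row 2: denom=10−3·1/4=37/4; d'=(11−3·3/2)/(37/4)=26/37
row 3: denom=6−2·8/37=206/37; d'=(-33−2·26/37)/(206/37)=-1273/206
back: M3=-1273/206
back: M2=26/37−8/37·-1273/206=210/103
back: M1=3/2−1/4·210/103=102/103
M: M0=0, M1=102/103, M2=210/103, M3=-1273/206, M4=0
seg 0: a=2, c=M0/2=0, d=(M1−M0)/(6·3)=17/309, b=Δ0−h0·(2M0+M1)/6=-874/309
seg 1: a=-5, c=M1/2=51/103, d=(M2−M1)/(6·3)=6/103, b=Δ1−h1·(2M1+M2)/6=-415/309
seg 2: a=-3, c=M2/2=105/103, d=(M3−M2)/(6·2)=-1693/2472, b=Δ2−h2·(2M2+M3)/6=989/309
seg 3: a=2, c=M3/2=-1273/412, d=(M4−M3)/(6·1)=1273/1236, b=Δ3−h3·(2M3+M4)/6=-581/618
t_q=15/2 → seg 2, τ=3/2; S=-3+989/309·τ+105/103·τ²+-1693/2472·τ³=11755/6592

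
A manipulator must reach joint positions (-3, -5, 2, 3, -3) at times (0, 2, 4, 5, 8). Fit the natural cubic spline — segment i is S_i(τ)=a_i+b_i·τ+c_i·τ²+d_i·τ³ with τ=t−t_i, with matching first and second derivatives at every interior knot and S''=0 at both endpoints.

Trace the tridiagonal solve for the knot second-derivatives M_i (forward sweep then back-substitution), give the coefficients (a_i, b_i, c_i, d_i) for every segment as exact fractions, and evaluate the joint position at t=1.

  seg 0: a=-3 b=-835/344 c=0 d=491/1376
  seg 1: a=-5 b=319/172 c=1473/688 d=-907/1376
  seg 2: a=2 b=863/344 c=-78/43 d=105/344
  seg 3: a=3 b=-35/172 c=-309/344 d=103/1032
S(1) = -6977/1376

Δ: Δ0=-1, Δ1=7/2, Δ2=1, Δ3=-2
row 1: diag=8, rhs=27; c'=1/4, d'=27/8
row 2: denom=6−2·1/4=11/2; d'=(-15−2·27/8)/(11/2)=-87/22
row 3: denom=8−1·2/11=86/11; d'=(-18−1·-87/22)/(86/11)=-309/172
back: M3=-309/172
back: M2=-87/22−2/11·-309/172=-156/43
back: M1=27/8−1/4·-156/43=1473/344
M: M0=0, M1=1473/344, M2=-156/43, M3=-309/172, M4=0
seg 0: a=-3, c=M0/2=0, d=(M1−M0)/(6·2)=491/1376, b=Δ0−h0·(2M0+M1)/6=-835/344
seg 1: a=-5, c=M1/2=1473/688, d=(M2−M1)/(6·2)=-907/1376, b=Δ1−h1·(2M1+M2)/6=319/172
seg 2: a=2, c=M2/2=-78/43, d=(M3−M2)/(6·1)=105/344, b=Δ2−h2·(2M2+M3)/6=863/344
seg 3: a=3, c=M3/2=-309/344, d=(M4−M3)/(6·3)=103/1032, b=Δ3−h3·(2M3+M4)/6=-35/172
t_q=1 → seg 0, τ=1; S=-3+-835/344·τ+0·τ²+491/1376·τ³=-6977/1376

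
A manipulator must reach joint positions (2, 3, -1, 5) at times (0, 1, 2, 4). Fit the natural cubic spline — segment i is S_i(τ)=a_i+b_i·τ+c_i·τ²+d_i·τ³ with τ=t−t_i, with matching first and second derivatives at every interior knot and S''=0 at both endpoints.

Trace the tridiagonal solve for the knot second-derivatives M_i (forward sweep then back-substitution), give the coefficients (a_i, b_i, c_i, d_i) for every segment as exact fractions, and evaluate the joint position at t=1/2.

Δ: Δ0=1, Δ1=-4, Δ2=3
row 1: diag=4, rhs=-30; c'=1/4, d'=-15/2
row 2: denom=6−1·1/4=23/4; d'=(42−1·-15/2)/(23/4)=198/23
back: M2=198/23
back: M1=-15/2−1/4·198/23=-222/23
M: M0=0, M1=-222/23, M2=198/23, M3=0
seg 0: a=2, c=M0/2=0, d=(M1−M0)/(6·1)=-37/23, b=Δ0−h0·(2M0+M1)/6=60/23
seg 1: a=3, c=M1/2=-111/23, d=(M2−M1)/(6·1)=70/23, b=Δ1−h1·(2M1+M2)/6=-51/23
seg 2: a=-1, c=M2/2=99/23, d=(M3−M2)/(6·2)=-33/46, b=Δ2−h2·(2M2+M3)/6=-63/23
t_q=1/2 → seg 0, τ=1/2; S=2+60/23·τ+0·τ²+-37/23·τ³=571/184

  seg 0: a=2 b=60/23 c=0 d=-37/23
  seg 1: a=3 b=-51/23 c=-111/23 d=70/23
  seg 2: a=-1 b=-63/23 c=99/23 d=-33/46
S(1/2) = 571/184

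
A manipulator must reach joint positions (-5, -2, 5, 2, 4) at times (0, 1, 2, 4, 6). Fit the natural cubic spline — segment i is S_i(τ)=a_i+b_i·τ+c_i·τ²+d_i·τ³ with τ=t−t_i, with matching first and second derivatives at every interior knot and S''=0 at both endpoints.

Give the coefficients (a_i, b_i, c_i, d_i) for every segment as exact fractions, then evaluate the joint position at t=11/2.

Δ: Δ0=3, Δ1=7, Δ2=-3/2, Δ3=1
row 1: diag=4, rhs=24; c'=1/4, d'=6
row 2: denom=6−1·1/4=23/4; d'=(-51−1·6)/(23/4)=-228/23
row 3: denom=8−2·8/23=168/23; d'=(15−2·-228/23)/(168/23)=267/56
back: M3=267/56
back: M2=-228/23−8/23·267/56=-81/7
back: M1=6−1/4·-81/7=249/28
M: M0=0, M1=249/28, M2=-81/7, M3=267/56, M4=0
seg 0: a=-5, c=M0/2=0, d=(M1−M0)/(6·1)=83/56, b=Δ0−h0·(2M0+M1)/6=85/56
seg 1: a=-2, c=M1/2=249/56, d=(M2−M1)/(6·1)=-191/56, b=Δ1−h1·(2M1+M2)/6=167/28
seg 2: a=5, c=M2/2=-81/14, d=(M3−M2)/(6·2)=305/224, b=Δ2−h2·(2M2+M3)/6=37/8
seg 3: a=2, c=M3/2=267/112, d=(M4−M3)/(6·2)=-89/224, b=Δ3−h3·(2M3+M4)/6=-61/28
t_q=11/2 → seg 3, τ=3/2; S=2+-61/28·τ+267/112·τ²+-89/224·τ³=4937/1792

  seg 0: a=-5 b=85/56 c=0 d=83/56
  seg 1: a=-2 b=167/28 c=249/56 d=-191/56
  seg 2: a=5 b=37/8 c=-81/14 d=305/224
  seg 3: a=2 b=-61/28 c=267/112 d=-89/224
S(11/2) = 4937/1792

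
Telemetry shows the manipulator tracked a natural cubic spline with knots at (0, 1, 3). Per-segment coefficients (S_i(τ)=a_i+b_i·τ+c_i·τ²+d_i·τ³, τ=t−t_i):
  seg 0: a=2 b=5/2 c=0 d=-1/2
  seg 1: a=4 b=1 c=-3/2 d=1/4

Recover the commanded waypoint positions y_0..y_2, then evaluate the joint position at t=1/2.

y_0 = S_0(0) = a_0 = 2
y_1 = S_1(0) = a_1 = 4
y_2 = S_1(2) = 2
t_q=1/2 is in segment 0 (τ=1/2); S_0(τ)=51/16

y_0=2 y_1=4 y_2=2
S(1/2) = 51/16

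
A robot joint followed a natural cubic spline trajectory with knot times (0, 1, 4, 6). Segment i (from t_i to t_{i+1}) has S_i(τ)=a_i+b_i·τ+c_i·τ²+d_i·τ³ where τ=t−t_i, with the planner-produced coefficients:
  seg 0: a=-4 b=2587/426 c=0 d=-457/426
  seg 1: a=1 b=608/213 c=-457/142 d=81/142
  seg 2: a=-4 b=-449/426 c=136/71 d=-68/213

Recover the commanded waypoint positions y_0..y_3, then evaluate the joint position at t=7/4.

y_0=-4 y_1=1 y_2=-4 y_3=-1
S(7/4) = 14279/9088

y_0 = S_0(0) = a_0 = -4
y_1 = S_1(0) = a_1 = 1
y_2 = S_2(0) = a_2 = -4
y_3 = S_2(2) = -1
t_q=7/4 is in segment 1 (τ=3/4); S_1(τ)=14279/9088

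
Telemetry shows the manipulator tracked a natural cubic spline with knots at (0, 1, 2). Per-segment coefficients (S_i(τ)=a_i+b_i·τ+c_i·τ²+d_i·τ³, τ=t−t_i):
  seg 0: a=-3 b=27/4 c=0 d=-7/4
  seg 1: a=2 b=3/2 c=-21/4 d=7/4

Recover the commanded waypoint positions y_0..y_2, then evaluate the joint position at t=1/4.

y_0=-3 y_1=2 y_2=0
S(1/4) = -343/256

y_0 = S_0(0) = a_0 = -3
y_1 = S_1(0) = a_1 = 2
y_2 = S_1(1) = 0
t_q=1/4 is in segment 0 (τ=1/4); S_0(τ)=-343/256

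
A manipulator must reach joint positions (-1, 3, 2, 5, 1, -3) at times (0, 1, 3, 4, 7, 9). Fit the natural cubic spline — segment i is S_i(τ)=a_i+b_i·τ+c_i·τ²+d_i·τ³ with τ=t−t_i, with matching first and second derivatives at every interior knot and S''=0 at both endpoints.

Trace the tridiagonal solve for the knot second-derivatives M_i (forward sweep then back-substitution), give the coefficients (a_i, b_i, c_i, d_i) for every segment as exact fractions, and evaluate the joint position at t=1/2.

Δ: Δ0=4, Δ1=-1/2, Δ2=3, Δ3=-4/3, Δ4=-2
row 1: diag=6, rhs=-27; c'=1/3, d'=-9/2
row 2: denom=6−2·1/3=16/3; d'=(21−2·-9/2)/(16/3)=45/8
row 3: denom=8−1·3/16=125/16; d'=(-26−1·45/8)/(125/16)=-506/125
row 4: denom=10−3·48/125=1106/125; d'=(-4−3·-506/125)/(1106/125)=509/553
back: M4=509/553
back: M3=-506/125−48/125·509/553=-2434/553
back: M2=45/8−3/16·-2434/553=3567/553
back: M1=-9/2−1/3·3567/553=-7355/1106
M: M0=0, M1=-7355/1106, M2=3567/553, M3=-2434/553, M4=509/553, M5=0
seg 0: a=-1, c=M0/2=0, d=(M1−M0)/(6·1)=-7355/6636, b=Δ0−h0·(2M0+M1)/6=33899/6636
seg 1: a=3, c=M1/2=-7355/2212, d=(M2−M1)/(6·2)=14489/13272, b=Δ1−h1·(2M1+M2)/6=5917/3318
seg 2: a=2, c=M2/2=3567/1106, d=(M3−M2)/(6·1)=-6001/3318, b=Δ2−h2·(2M2+M3)/6=2627/1659
seg 3: a=5, c=M3/2=-1217/553, d=(M4−M3)/(6·3)=327/1106, b=Δ3−h3·(2M3+M4)/6=8653/3318
seg 4: a=1, c=M4/2=509/1106, d=(M5−M4)/(6·2)=-509/6636, b=Δ4−h4·(2M4+M5)/6=-4336/1659
t_q=1/2 → seg 0, τ=1/2; S=-1+33899/6636·τ+0·τ²+-7355/6636·τ³=25051/17696

  seg 0: a=-1 b=33899/6636 c=0 d=-7355/6636
  seg 1: a=3 b=5917/3318 c=-7355/2212 d=14489/13272
  seg 2: a=2 b=2627/1659 c=3567/1106 d=-6001/3318
  seg 3: a=5 b=8653/3318 c=-1217/553 d=327/1106
  seg 4: a=1 b=-4336/1659 c=509/1106 d=-509/6636
S(1/2) = 25051/17696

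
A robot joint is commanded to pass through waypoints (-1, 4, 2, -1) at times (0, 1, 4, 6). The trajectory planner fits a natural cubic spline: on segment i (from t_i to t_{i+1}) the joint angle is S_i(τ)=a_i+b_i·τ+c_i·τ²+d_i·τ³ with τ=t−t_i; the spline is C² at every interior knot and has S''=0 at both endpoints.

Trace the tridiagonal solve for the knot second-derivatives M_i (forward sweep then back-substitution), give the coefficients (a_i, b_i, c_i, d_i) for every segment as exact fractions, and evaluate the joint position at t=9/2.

Δ: Δ0=5, Δ1=-2/3, Δ2=-3/2
row 1: diag=8, rhs=-34; c'=3/8, d'=-17/4
row 2: denom=10−3·3/8=71/8; d'=(-5−3·-17/4)/(71/8)=62/71
back: M2=62/71
back: M1=-17/4−3/8·62/71=-325/71
M: M0=0, M1=-325/71, M2=62/71, M3=0
seg 0: a=-1, c=M0/2=0, d=(M1−M0)/(6·1)=-325/426, b=Δ0−h0·(2M0+M1)/6=2455/426
seg 1: a=4, c=M1/2=-325/142, d=(M2−M1)/(6·3)=43/142, b=Δ1−h1·(2M1+M2)/6=740/213
seg 2: a=2, c=M2/2=31/71, d=(M3−M2)/(6·2)=-31/426, b=Δ2−h2·(2M2+M3)/6=-887/426
t_q=9/2 → seg 2, τ=1/2; S=2+-887/426·τ+31/71·τ²+-31/426·τ³=1203/1136

  seg 0: a=-1 b=2455/426 c=0 d=-325/426
  seg 1: a=4 b=740/213 c=-325/142 d=43/142
  seg 2: a=2 b=-887/426 c=31/71 d=-31/426
S(9/2) = 1203/1136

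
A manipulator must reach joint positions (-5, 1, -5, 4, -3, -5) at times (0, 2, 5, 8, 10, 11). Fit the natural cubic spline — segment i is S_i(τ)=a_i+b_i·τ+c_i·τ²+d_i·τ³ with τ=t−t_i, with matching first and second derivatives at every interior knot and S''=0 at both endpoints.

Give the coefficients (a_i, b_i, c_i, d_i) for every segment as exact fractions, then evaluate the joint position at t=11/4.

Δ: Δ0=3, Δ1=-2, Δ2=3, Δ3=-7/2, Δ4=-2
row 1: diag=10, rhs=-30; c'=3/10, d'=-3
row 2: denom=12−3·3/10=111/10; d'=(30−3·-3)/(111/10)=130/37
row 3: denom=10−3·10/37=340/37; d'=(-39−3·130/37)/(340/37)=-1833/340
row 4: denom=6−2·37/170=473/85; d'=(9−2·-1833/340)/(473/85)=3363/946
back: M4=3363/946
back: M3=-1833/340−37/170·3363/946=-2916/473
back: M2=130/37−10/37·-2916/473=2450/473
back: M1=-3−3/10·2450/473=-2154/473
M: M0=0, M1=-2154/473, M2=2450/473, M3=-2916/473, M4=3363/946, M5=0
seg 0: a=-5, c=M0/2=0, d=(M1−M0)/(6·2)=-359/946, b=Δ0−h0·(2M0+M1)/6=2137/473
seg 1: a=1, c=M1/2=-1077/473, d=(M2−M1)/(6·3)=2302/4257, b=Δ1−h1·(2M1+M2)/6=-17/473
seg 2: a=-5, c=M2/2=1225/473, d=(M3−M2)/(6·3)=-2683/4257, b=Δ2−h2·(2M2+M3)/6=427/473
seg 3: a=4, c=M3/2=-1458/473, d=(M4−M3)/(6·2)=3065/3784, b=Δ3−h3·(2M3+M4)/6=-272/473
seg 4: a=-3, c=M4/2=3363/1892, d=(M5−M4)/(6·1)=-1121/1892, b=Δ4−h4·(2M4+M5)/6=-3013/946
t_q=11/4 → seg 1, τ=3/4; S=1+-17/473·τ+-1077/473·τ²+2302/4257·τ³=-1205/15136

  seg 0: a=-5 b=2137/473 c=0 d=-359/946
  seg 1: a=1 b=-17/473 c=-1077/473 d=2302/4257
  seg 2: a=-5 b=427/473 c=1225/473 d=-2683/4257
  seg 3: a=4 b=-272/473 c=-1458/473 d=3065/3784
  seg 4: a=-3 b=-3013/946 c=3363/1892 d=-1121/1892
S(11/4) = -1205/15136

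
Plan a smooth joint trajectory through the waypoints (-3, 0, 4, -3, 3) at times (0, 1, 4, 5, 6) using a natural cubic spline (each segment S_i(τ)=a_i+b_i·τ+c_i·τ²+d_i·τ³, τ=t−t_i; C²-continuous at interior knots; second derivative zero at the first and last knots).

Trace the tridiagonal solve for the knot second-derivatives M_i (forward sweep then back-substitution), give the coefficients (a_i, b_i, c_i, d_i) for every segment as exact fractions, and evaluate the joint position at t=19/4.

Δ: Δ0=3, Δ1=4/3, Δ2=-7, Δ3=6
row 1: diag=8, rhs=-10; c'=3/8, d'=-5/4
row 2: denom=8−3·3/8=55/8; d'=(-50−3·-5/4)/(55/8)=-74/11
row 3: denom=4−1·8/55=212/55; d'=(78−1·-74/11)/(212/55)=1165/53
back: M3=1165/53
back: M2=-74/11−8/55·1165/53=-526/53
back: M1=-5/4−3/8·-526/53=131/53
M: M0=0, M1=131/53, M2=-526/53, M3=1165/53, M4=0
seg 0: a=-3, c=M0/2=0, d=(M1−M0)/(6·1)=131/318, b=Δ0−h0·(2M0+M1)/6=823/318
seg 1: a=0, c=M1/2=131/106, d=(M2−M1)/(6·3)=-73/106, b=Δ1−h1·(2M1+M2)/6=608/159
seg 2: a=4, c=M2/2=-263/53, d=(M3−M2)/(6·1)=1691/318, b=Δ2−h2·(2M2+M3)/6=-2339/318
seg 3: a=-3, c=M3/2=1165/106, d=(M4−M3)/(6·1)=-1165/318, b=Δ3−h3·(2M3+M4)/6=-211/159
t_q=19/4 → seg 2, τ=3/4; S=4+-2339/318·τ+-263/53·τ²+1691/318·τ³=-14005/6784

  seg 0: a=-3 b=823/318 c=0 d=131/318
  seg 1: a=0 b=608/159 c=131/106 d=-73/106
  seg 2: a=4 b=-2339/318 c=-263/53 d=1691/318
  seg 3: a=-3 b=-211/159 c=1165/106 d=-1165/318
S(19/4) = -14005/6784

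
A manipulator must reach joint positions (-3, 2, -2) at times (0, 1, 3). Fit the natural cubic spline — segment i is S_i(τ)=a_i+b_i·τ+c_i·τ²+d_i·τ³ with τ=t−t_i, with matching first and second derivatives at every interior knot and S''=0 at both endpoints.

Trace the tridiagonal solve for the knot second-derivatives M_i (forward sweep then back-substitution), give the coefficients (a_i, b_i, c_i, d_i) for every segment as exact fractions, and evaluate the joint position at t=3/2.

  seg 0: a=-3 b=37/6 c=0 d=-7/6
  seg 1: a=2 b=8/3 c=-7/2 d=7/12
S(3/2) = 81/32

Δ: Δ0=5, Δ1=-2
row 1: diag=6, rhs=-42; c'=1/3, d'=-7
back: M1=-7
M: M0=0, M1=-7, M2=0
seg 0: a=-3, c=M0/2=0, d=(M1−M0)/(6·1)=-7/6, b=Δ0−h0·(2M0+M1)/6=37/6
seg 1: a=2, c=M1/2=-7/2, d=(M2−M1)/(6·2)=7/12, b=Δ1−h1·(2M1+M2)/6=8/3
t_q=3/2 → seg 1, τ=1/2; S=2+8/3·τ+-7/2·τ²+7/12·τ³=81/32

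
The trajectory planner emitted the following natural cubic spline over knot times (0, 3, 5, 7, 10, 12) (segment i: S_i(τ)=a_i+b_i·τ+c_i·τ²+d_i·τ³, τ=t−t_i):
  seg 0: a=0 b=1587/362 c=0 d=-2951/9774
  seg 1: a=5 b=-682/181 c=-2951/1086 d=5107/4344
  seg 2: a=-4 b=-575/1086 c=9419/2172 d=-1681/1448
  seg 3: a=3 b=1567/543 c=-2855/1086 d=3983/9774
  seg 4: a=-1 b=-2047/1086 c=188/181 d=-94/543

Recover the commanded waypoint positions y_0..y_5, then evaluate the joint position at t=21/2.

y_0 = S_0(0) = a_0 = 0
y_1 = S_1(0) = a_1 = 5
y_2 = S_2(0) = a_2 = -4
y_3 = S_3(0) = a_3 = 3
y_4 = S_4(0) = a_4 = -1
y_5 = S_4(2) = -2
t_q=21/2 is in segment 4 (τ=1/2); S_4(τ)=-617/362

y_0=0 y_1=5 y_2=-4 y_3=3 y_4=-1 y_5=-2
S(21/2) = -617/362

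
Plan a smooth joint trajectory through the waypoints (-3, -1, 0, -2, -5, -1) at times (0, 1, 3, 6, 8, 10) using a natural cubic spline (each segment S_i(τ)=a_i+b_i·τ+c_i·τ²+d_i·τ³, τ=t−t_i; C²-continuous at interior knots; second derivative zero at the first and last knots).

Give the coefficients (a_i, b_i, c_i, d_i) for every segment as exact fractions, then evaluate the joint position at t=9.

  seg 0: a=-3 b=12877/5736 c=0 d=-1405/5736
  seg 1: a=-1 b=4331/2868 c=-1405/1912 d=659/5736
  seg 2: a=0 b=-145/2868 c=-87/1912 d=-917/17208
  seg 3: a=-2 b=-10109/5736 c=-251/478 d=7529/22944
  seg 4: a=-5 b=215/2868 c=5521/3824 d=-5521/22944
S(9) = -28465/7648

Δ: Δ0=2, Δ1=1/2, Δ2=-2/3, Δ3=-3/2, Δ4=2
row 1: diag=6, rhs=-9; c'=1/3, d'=-3/2
row 2: denom=10−2·1/3=28/3; d'=(-7−2·-3/2)/(28/3)=-3/7
row 3: denom=10−3·9/28=253/28; d'=(-5−3·-3/7)/(253/28)=-104/253
row 4: denom=8−2·56/253=1912/253; d'=(21−2·-104/253)/(1912/253)=5521/1912
back: M4=5521/1912
back: M3=-104/253−56/253·5521/1912=-251/239
back: M2=-3/7−9/28·-251/239=-87/956
back: M1=-3/2−1/3·-87/956=-1405/956
M: M0=0, M1=-1405/956, M2=-87/956, M3=-251/239, M4=5521/1912, M5=0
seg 0: a=-3, c=M0/2=0, d=(M1−M0)/(6·1)=-1405/5736, b=Δ0−h0·(2M0+M1)/6=12877/5736
seg 1: a=-1, c=M1/2=-1405/1912, d=(M2−M1)/(6·2)=659/5736, b=Δ1−h1·(2M1+M2)/6=4331/2868
seg 2: a=0, c=M2/2=-87/1912, d=(M3−M2)/(6·3)=-917/17208, b=Δ2−h2·(2M2+M3)/6=-145/2868
seg 3: a=-2, c=M3/2=-251/478, d=(M4−M3)/(6·2)=7529/22944, b=Δ3−h3·(2M3+M4)/6=-10109/5736
seg 4: a=-5, c=M4/2=5521/3824, d=(M5−M4)/(6·2)=-5521/22944, b=Δ4−h4·(2M4+M5)/6=215/2868
t_q=9 → seg 4, τ=1; S=-5+215/2868·τ+5521/3824·τ²+-5521/22944·τ³=-28465/7648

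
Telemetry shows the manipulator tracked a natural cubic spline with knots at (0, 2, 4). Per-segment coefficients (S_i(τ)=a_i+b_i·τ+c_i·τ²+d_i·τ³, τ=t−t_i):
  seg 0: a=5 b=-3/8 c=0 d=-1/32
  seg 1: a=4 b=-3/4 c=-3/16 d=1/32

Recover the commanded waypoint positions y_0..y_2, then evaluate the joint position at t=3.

y_0 = S_0(0) = a_0 = 5
y_1 = S_1(0) = a_1 = 4
y_2 = S_1(2) = 2
t_q=3 is in segment 1 (τ=1); S_1(τ)=99/32

y_0=5 y_1=4 y_2=2
S(3) = 99/32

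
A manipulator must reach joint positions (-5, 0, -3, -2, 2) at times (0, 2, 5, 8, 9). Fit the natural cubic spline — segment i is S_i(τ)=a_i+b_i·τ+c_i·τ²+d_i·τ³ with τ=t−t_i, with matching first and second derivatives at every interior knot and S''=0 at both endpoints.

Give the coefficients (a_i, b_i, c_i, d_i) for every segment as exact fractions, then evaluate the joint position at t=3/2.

  seg 0: a=-5 b=1301/399 c=0 d=-607/3192
  seg 1: a=0 b=781/798 c=-607/532 d=2305/14364
  seg 2: a=-3 b=-2449/1596 c=121/399 d=1529/14364
  seg 3: a=-2 b=2521/798 c=671/532 d=-671/1596
S(3/2) = -913/1216

Δ: Δ0=5/2, Δ1=-1, Δ2=1/3, Δ3=4
row 1: diag=10, rhs=-21; c'=3/10, d'=-21/10
row 2: denom=12−3·3/10=111/10; d'=(8−3·-21/10)/(111/10)=143/111
row 3: denom=8−3·10/37=266/37; d'=(22−3·143/111)/(266/37)=671/266
back: M3=671/266
back: M2=143/111−10/37·671/266=242/399
back: M1=-21/10−3/10·242/399=-607/266
M: M0=0, M1=-607/266, M2=242/399, M3=671/266, M4=0
seg 0: a=-5, c=M0/2=0, d=(M1−M0)/(6·2)=-607/3192, b=Δ0−h0·(2M0+M1)/6=1301/399
seg 1: a=0, c=M1/2=-607/532, d=(M2−M1)/(6·3)=2305/14364, b=Δ1−h1·(2M1+M2)/6=781/798
seg 2: a=-3, c=M2/2=121/399, d=(M3−M2)/(6·3)=1529/14364, b=Δ2−h2·(2M2+M3)/6=-2449/1596
seg 3: a=-2, c=M3/2=671/532, d=(M4−M3)/(6·1)=-671/1596, b=Δ3−h3·(2M3+M4)/6=2521/798
t_q=3/2 → seg 0, τ=3/2; S=-5+1301/399·τ+0·τ²+-607/3192·τ³=-913/1216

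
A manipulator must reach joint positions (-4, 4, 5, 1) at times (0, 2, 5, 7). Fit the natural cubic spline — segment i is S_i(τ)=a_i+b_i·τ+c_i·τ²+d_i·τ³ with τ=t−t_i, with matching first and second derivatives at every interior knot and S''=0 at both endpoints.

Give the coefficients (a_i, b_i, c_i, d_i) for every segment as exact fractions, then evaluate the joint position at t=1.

  seg 0: a=-4 b=1270/273 c=0 d=-89/546
  seg 1: a=4 b=736/273 c=-89/91 d=4/63
  seg 2: a=5 b=-398/273 c=-37/91 d=37/546
S(1) = 89/182

Δ: Δ0=4, Δ1=1/3, Δ2=-2
row 1: diag=10, rhs=-22; c'=3/10, d'=-11/5
row 2: denom=10−3·3/10=91/10; d'=(-14−3·-11/5)/(91/10)=-74/91
back: M2=-74/91
back: M1=-11/5−3/10·-74/91=-178/91
M: M0=0, M1=-178/91, M2=-74/91, M3=0
seg 0: a=-4, c=M0/2=0, d=(M1−M0)/(6·2)=-89/546, b=Δ0−h0·(2M0+M1)/6=1270/273
seg 1: a=4, c=M1/2=-89/91, d=(M2−M1)/(6·3)=4/63, b=Δ1−h1·(2M1+M2)/6=736/273
seg 2: a=5, c=M2/2=-37/91, d=(M3−M2)/(6·2)=37/546, b=Δ2−h2·(2M2+M3)/6=-398/273
t_q=1 → seg 0, τ=1; S=-4+1270/273·τ+0·τ²+-89/546·τ³=89/182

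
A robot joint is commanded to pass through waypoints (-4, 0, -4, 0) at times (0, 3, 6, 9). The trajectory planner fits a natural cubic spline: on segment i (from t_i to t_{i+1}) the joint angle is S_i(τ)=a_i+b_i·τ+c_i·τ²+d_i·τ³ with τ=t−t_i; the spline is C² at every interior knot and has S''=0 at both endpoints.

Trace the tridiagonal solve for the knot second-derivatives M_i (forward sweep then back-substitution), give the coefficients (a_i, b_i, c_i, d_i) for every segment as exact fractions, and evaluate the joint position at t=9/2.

Δ: Δ0=4/3, Δ1=-4/3, Δ2=4/3
row 1: diag=12, rhs=-16; c'=1/4, d'=-4/3
row 2: denom=12−3·1/4=45/4; d'=(16−3·-4/3)/(45/4)=16/9
back: M2=16/9
back: M1=-4/3−1/4·16/9=-16/9
M: M0=0, M1=-16/9, M2=16/9, M3=0
seg 0: a=-4, c=M0/2=0, d=(M1−M0)/(6·3)=-8/81, b=Δ0−h0·(2M0+M1)/6=20/9
seg 1: a=0, c=M1/2=-8/9, d=(M2−M1)/(6·3)=16/81, b=Δ1−h1·(2M1+M2)/6=-4/9
seg 2: a=-4, c=M2/2=8/9, d=(M3−M2)/(6·3)=-8/81, b=Δ2−h2·(2M2+M3)/6=-4/9
t_q=9/2 → seg 1, τ=3/2; S=0+-4/9·τ+-8/9·τ²+16/81·τ³=-2

  seg 0: a=-4 b=20/9 c=0 d=-8/81
  seg 1: a=0 b=-4/9 c=-8/9 d=16/81
  seg 2: a=-4 b=-4/9 c=8/9 d=-8/81
S(9/2) = -2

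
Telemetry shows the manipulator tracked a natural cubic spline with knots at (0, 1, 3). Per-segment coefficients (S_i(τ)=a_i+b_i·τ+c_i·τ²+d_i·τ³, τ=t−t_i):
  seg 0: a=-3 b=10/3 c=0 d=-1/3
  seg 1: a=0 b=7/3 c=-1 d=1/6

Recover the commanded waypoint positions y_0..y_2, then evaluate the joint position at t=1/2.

y_0=-3 y_1=0 y_2=2
S(1/2) = -11/8

y_0 = S_0(0) = a_0 = -3
y_1 = S_1(0) = a_1 = 0
y_2 = S_1(2) = 2
t_q=1/2 is in segment 0 (τ=1/2); S_0(τ)=-11/8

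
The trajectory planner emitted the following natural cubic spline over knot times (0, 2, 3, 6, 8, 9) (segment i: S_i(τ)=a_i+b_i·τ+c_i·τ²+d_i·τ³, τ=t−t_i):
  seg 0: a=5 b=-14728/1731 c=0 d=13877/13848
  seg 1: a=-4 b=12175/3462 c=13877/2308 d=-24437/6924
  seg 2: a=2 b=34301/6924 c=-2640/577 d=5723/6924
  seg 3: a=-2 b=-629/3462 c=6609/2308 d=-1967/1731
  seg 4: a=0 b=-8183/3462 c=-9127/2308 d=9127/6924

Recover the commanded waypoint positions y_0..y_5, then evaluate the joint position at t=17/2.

y_0 = S_0(0) = a_0 = 5
y_1 = S_1(0) = a_1 = -4
y_2 = S_2(0) = a_2 = 2
y_3 = S_3(0) = a_3 = -2
y_4 = S_4(0) = a_4 = 0
y_5 = S_4(1) = -5
t_q=17/2 is in segment 4 (τ=1/2); S_4(τ)=-37033/18464

y_0=5 y_1=-4 y_2=2 y_3=-2 y_4=0 y_5=-5
S(17/2) = -37033/18464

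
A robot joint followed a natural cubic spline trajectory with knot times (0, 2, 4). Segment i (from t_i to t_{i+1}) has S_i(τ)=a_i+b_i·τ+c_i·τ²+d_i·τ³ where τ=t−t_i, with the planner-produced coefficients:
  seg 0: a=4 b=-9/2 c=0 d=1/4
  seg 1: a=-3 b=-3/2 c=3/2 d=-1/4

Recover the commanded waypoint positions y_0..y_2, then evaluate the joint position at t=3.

y_0=4 y_1=-3 y_2=-2
S(3) = -13/4

y_0 = S_0(0) = a_0 = 4
y_1 = S_1(0) = a_1 = -3
y_2 = S_1(2) = -2
t_q=3 is in segment 1 (τ=1); S_1(τ)=-13/4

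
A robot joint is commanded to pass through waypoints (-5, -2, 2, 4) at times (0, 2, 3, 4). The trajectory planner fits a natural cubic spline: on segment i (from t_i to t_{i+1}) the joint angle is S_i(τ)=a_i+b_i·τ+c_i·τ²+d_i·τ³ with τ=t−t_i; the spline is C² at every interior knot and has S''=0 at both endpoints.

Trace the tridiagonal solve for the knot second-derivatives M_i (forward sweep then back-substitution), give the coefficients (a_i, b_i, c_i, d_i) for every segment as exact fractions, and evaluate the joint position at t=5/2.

  seg 0: a=-5 b=21/46 c=0 d=6/23
  seg 1: a=-2 b=165/46 c=36/23 d=-53/46
  seg 2: a=2 b=75/23 c=-87/46 d=29/46
S(5/2) = 15/368

Δ: Δ0=3/2, Δ1=4, Δ2=2
row 1: diag=6, rhs=15; c'=1/6, d'=5/2
row 2: denom=4−1·1/6=23/6; d'=(-12−1·5/2)/(23/6)=-87/23
back: M2=-87/23
back: M1=5/2−1/6·-87/23=72/23
M: M0=0, M1=72/23, M2=-87/23, M3=0
seg 0: a=-5, c=M0/2=0, d=(M1−M0)/(6·2)=6/23, b=Δ0−h0·(2M0+M1)/6=21/46
seg 1: a=-2, c=M1/2=36/23, d=(M2−M1)/(6·1)=-53/46, b=Δ1−h1·(2M1+M2)/6=165/46
seg 2: a=2, c=M2/2=-87/46, d=(M3−M2)/(6·1)=29/46, b=Δ2−h2·(2M2+M3)/6=75/23
t_q=5/2 → seg 1, τ=1/2; S=-2+165/46·τ+36/23·τ²+-53/46·τ³=15/368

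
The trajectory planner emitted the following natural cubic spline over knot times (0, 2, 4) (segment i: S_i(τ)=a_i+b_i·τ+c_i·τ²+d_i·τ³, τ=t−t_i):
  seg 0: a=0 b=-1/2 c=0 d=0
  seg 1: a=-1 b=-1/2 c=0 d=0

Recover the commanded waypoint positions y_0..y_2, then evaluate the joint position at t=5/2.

y_0=0 y_1=-1 y_2=-2
S(5/2) = -5/4

y_0 = S_0(0) = a_0 = 0
y_1 = S_1(0) = a_1 = -1
y_2 = S_1(2) = -2
t_q=5/2 is in segment 1 (τ=1/2); S_1(τ)=-5/4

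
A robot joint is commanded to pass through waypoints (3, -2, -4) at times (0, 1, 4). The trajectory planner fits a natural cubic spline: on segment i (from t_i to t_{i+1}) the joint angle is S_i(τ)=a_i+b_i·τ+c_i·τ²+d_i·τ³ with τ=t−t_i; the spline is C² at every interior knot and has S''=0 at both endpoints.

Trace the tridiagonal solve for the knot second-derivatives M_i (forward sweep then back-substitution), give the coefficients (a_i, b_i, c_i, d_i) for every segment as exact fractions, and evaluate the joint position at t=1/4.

  seg 0: a=3 b=-133/24 c=0 d=13/24
  seg 1: a=-2 b=-47/12 c=13/8 d=-13/72
S(1/4) = 831/512

Δ: Δ0=-5, Δ1=-2/3
row 1: diag=8, rhs=26; c'=3/8, d'=13/4
back: M1=13/4
M: M0=0, M1=13/4, M2=0
seg 0: a=3, c=M0/2=0, d=(M1−M0)/(6·1)=13/24, b=Δ0−h0·(2M0+M1)/6=-133/24
seg 1: a=-2, c=M1/2=13/8, d=(M2−M1)/(6·3)=-13/72, b=Δ1−h1·(2M1+M2)/6=-47/12
t_q=1/4 → seg 0, τ=1/4; S=3+-133/24·τ+0·τ²+13/24·τ³=831/512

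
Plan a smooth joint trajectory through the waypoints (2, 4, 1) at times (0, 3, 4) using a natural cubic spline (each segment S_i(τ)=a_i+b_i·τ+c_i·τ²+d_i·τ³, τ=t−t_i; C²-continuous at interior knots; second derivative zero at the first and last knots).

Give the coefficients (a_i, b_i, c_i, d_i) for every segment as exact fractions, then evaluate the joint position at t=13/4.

  seg 0: a=2 b=49/24 c=0 d=-11/72
  seg 1: a=4 b=-25/12 c=-11/8 d=11/24
S(13/4) = 1741/512

Δ: Δ0=2/3, Δ1=-3
row 1: diag=8, rhs=-22; c'=1/8, d'=-11/4
back: M1=-11/4
M: M0=0, M1=-11/4, M2=0
seg 0: a=2, c=M0/2=0, d=(M1−M0)/(6·3)=-11/72, b=Δ0−h0·(2M0+M1)/6=49/24
seg 1: a=4, c=M1/2=-11/8, d=(M2−M1)/(6·1)=11/24, b=Δ1−h1·(2M1+M2)/6=-25/12
t_q=13/4 → seg 1, τ=1/4; S=4+-25/12·τ+-11/8·τ²+11/24·τ³=1741/512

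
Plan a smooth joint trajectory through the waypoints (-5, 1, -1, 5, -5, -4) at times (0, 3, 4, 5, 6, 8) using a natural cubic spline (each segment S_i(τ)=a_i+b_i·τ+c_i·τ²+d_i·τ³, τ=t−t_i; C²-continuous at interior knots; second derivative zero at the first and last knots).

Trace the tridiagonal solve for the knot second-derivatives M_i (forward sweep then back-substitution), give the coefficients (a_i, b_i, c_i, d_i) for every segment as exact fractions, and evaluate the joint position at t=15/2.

  seg 0: a=-5 b=6467/1330 c=0 d=-423/1330
  seg 1: a=1 b=-2477/665 c=-3807/1330 d=6101/1330
  seg 2: a=-1 b=1147/266 c=7248/665 d=-12251/1330
  seg 3: a=5 b=-1013/665 c=-22257/1330 d=1569/190
  seg 4: a=-5 b=-13591/1330 c=5346/665 d=-891/665
S(15/2) = -7195/1064

Δ: Δ0=2, Δ1=-2, Δ2=6, Δ3=-10, Δ4=1/2
row 1: diag=8, rhs=-24; c'=1/8, d'=-3
row 2: denom=4−1·1/8=31/8; d'=(48−1·-3)/(31/8)=408/31
row 3: denom=4−1·8/31=116/31; d'=(-96−1·408/31)/(116/31)=-846/29
row 4: denom=6−1·31/116=665/116; d'=(63−1·-846/29)/(665/116)=10692/665
back: M4=10692/665
back: M3=-846/29−31/116·10692/665=-22257/665
back: M2=408/31−8/31·-22257/665=14496/665
back: M1=-3−1/8·14496/665=-3807/665
M: M0=0, M1=-3807/665, M2=14496/665, M3=-22257/665, M4=10692/665, M5=0
seg 0: a=-5, c=M0/2=0, d=(M1−M0)/(6·3)=-423/1330, b=Δ0−h0·(2M0+M1)/6=6467/1330
seg 1: a=1, c=M1/2=-3807/1330, d=(M2−M1)/(6·1)=6101/1330, b=Δ1−h1·(2M1+M2)/6=-2477/665
seg 2: a=-1, c=M2/2=7248/665, d=(M3−M2)/(6·1)=-12251/1330, b=Δ2−h2·(2M2+M3)/6=1147/266
seg 3: a=5, c=M3/2=-22257/1330, d=(M4−M3)/(6·1)=1569/190, b=Δ3−h3·(2M3+M4)/6=-1013/665
seg 4: a=-5, c=M4/2=5346/665, d=(M5−M4)/(6·2)=-891/665, b=Δ4−h4·(2M4+M5)/6=-13591/1330
t_q=15/2 → seg 4, τ=3/2; S=-5+-13591/1330·τ+5346/665·τ²+-891/665·τ³=-7195/1064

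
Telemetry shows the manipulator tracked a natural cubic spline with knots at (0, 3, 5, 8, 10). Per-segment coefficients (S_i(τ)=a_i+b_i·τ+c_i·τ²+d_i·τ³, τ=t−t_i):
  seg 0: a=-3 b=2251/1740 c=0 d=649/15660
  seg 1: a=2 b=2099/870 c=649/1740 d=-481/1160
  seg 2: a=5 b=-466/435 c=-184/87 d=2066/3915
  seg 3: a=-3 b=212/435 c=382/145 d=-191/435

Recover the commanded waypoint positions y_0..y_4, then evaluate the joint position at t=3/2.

y_0 = S_0(0) = a_0 = -3
y_1 = S_1(0) = a_1 = 2
y_2 = S_2(0) = a_2 = 5
y_3 = S_3(0) = a_3 = -3
y_4 = S_3(2) = 5
t_q=3/2 is in segment 0 (τ=3/2); S_0(τ)=-4267/4640

y_0=-3 y_1=2 y_2=5 y_3=-3 y_4=5
S(3/2) = -4267/4640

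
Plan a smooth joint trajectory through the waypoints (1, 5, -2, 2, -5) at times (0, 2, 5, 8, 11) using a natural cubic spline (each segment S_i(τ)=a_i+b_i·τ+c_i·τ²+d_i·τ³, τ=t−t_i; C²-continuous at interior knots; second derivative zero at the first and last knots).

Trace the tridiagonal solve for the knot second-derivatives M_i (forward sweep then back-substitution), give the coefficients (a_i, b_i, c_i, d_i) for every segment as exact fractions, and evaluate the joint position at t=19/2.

Δ: Δ0=2, Δ1=-7/3, Δ2=4/3, Δ3=-7/3
row 1: diag=10, rhs=-26; c'=3/10, d'=-13/5
row 2: denom=12−3·3/10=111/10; d'=(22−3·-13/5)/(111/10)=298/111
row 3: denom=12−3·10/37=414/37; d'=(-22−3·298/111)/(414/37)=-556/207
back: M3=-556/207
back: M2=298/111−10/37·-556/207=706/207
back: M1=-13/5−3/10·706/207=-250/69
M: M0=0, M1=-250/69, M2=706/207, M3=-556/207, M4=0
seg 0: a=1, c=M0/2=0, d=(M1−M0)/(6·2)=-125/414, b=Δ0−h0·(2M0+M1)/6=664/207
seg 1: a=5, c=M1/2=-125/69, d=(M2−M1)/(6·3)=728/1863, b=Δ1−h1·(2M1+M2)/6=-86/207
seg 2: a=-2, c=M2/2=353/207, d=(M3−M2)/(6·3)=-631/1863, b=Δ2−h2·(2M2+M3)/6=-152/207
seg 3: a=2, c=M3/2=-278/207, d=(M4−M3)/(6·3)=278/1863, b=Δ3−h3·(2M3+M4)/6=73/207
t_q=19/2 → seg 3, τ=3/2; S=2+73/207·τ+-278/207·τ²+278/1863·τ³=1/92

  seg 0: a=1 b=664/207 c=0 d=-125/414
  seg 1: a=5 b=-86/207 c=-125/69 d=728/1863
  seg 2: a=-2 b=-152/207 c=353/207 d=-631/1863
  seg 3: a=2 b=73/207 c=-278/207 d=278/1863
S(19/2) = 1/92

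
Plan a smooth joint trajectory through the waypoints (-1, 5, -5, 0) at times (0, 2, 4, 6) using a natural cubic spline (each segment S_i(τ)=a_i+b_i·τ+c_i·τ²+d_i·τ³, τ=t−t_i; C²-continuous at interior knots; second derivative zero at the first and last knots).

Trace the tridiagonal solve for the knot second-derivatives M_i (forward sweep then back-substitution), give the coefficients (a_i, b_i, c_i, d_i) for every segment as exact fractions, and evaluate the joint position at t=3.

Δ: Δ0=3, Δ1=-5, Δ2=5/2
row 1: diag=8, rhs=-48; c'=1/4, d'=-6
row 2: denom=8−2·1/4=15/2; d'=(45−2·-6)/(15/2)=38/5
back: M2=38/5
back: M1=-6−1/4·38/5=-79/10
M: M0=0, M1=-79/10, M2=38/5, M3=0
seg 0: a=-1, c=M0/2=0, d=(M1−M0)/(6·2)=-79/120, b=Δ0−h0·(2M0+M1)/6=169/30
seg 1: a=5, c=M1/2=-79/20, d=(M2−M1)/(6·2)=31/24, b=Δ1−h1·(2M1+M2)/6=-34/15
seg 2: a=-5, c=M2/2=19/5, d=(M3−M2)/(6·2)=-19/30, b=Δ2−h2·(2M2+M3)/6=-77/30
t_q=3 → seg 1, τ=1; S=5+-34/15·τ+-79/20·τ²+31/24·τ³=3/40

  seg 0: a=-1 b=169/30 c=0 d=-79/120
  seg 1: a=5 b=-34/15 c=-79/20 d=31/24
  seg 2: a=-5 b=-77/30 c=19/5 d=-19/30
S(3) = 3/40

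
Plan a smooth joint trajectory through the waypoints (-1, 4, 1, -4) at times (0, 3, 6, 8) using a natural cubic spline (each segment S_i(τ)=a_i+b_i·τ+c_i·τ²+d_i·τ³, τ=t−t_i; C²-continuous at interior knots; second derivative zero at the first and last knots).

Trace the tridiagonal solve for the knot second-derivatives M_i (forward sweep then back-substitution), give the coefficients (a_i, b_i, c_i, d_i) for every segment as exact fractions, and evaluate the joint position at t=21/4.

  seg 0: a=-1 b=503/222 c=0 d=-133/1998
  seg 1: a=4 b=52/111 c=-133/222 d=73/1998
  seg 2: a=1 b=-475/222 c=-10/37 d=5/111
S(21/4) = 11543/4736

Δ: Δ0=5/3, Δ1=-1, Δ2=-5/2
row 1: diag=12, rhs=-16; c'=1/4, d'=-4/3
row 2: denom=10−3·1/4=37/4; d'=(-9−3·-4/3)/(37/4)=-20/37
back: M2=-20/37
back: M1=-4/3−1/4·-20/37=-133/111
M: M0=0, M1=-133/111, M2=-20/37, M3=0
seg 0: a=-1, c=M0/2=0, d=(M1−M0)/(6·3)=-133/1998, b=Δ0−h0·(2M0+M1)/6=503/222
seg 1: a=4, c=M1/2=-133/222, d=(M2−M1)/(6·3)=73/1998, b=Δ1−h1·(2M1+M2)/6=52/111
seg 2: a=1, c=M2/2=-10/37, d=(M3−M2)/(6·2)=5/111, b=Δ2−h2·(2M2+M3)/6=-475/222
t_q=21/4 → seg 1, τ=9/4; S=4+52/111·τ+-133/222·τ²+73/1998·τ³=11543/4736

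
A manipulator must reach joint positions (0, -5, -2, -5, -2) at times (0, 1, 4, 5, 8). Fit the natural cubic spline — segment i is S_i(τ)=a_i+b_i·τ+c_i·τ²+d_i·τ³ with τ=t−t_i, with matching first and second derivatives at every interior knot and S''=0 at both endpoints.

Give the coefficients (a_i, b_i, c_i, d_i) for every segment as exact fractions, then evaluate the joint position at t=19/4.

  seg 0: a=0 b=-49/8 c=0 d=9/8
  seg 1: a=-5 b=-11/4 c=27/8 d=-17/24
  seg 2: a=-2 b=-13/8 c=-3 d=13/8
  seg 3: a=-5 b=-11/4 c=15/8 d=-5/24
S(19/4) = -2161/512

Δ: Δ0=-5, Δ1=1, Δ2=-3, Δ3=1
row 1: diag=8, rhs=36; c'=3/8, d'=9/2
row 2: denom=8−3·3/8=55/8; d'=(-24−3·9/2)/(55/8)=-60/11
row 3: denom=8−1·8/55=432/55; d'=(24−1·-60/11)/(432/55)=15/4
back: M3=15/4
back: M2=-60/11−8/55·15/4=-6
back: M1=9/2−3/8·-6=27/4
M: M0=0, M1=27/4, M2=-6, M3=15/4, M4=0
seg 0: a=0, c=M0/2=0, d=(M1−M0)/(6·1)=9/8, b=Δ0−h0·(2M0+M1)/6=-49/8
seg 1: a=-5, c=M1/2=27/8, d=(M2−M1)/(6·3)=-17/24, b=Δ1−h1·(2M1+M2)/6=-11/4
seg 2: a=-2, c=M2/2=-3, d=(M3−M2)/(6·1)=13/8, b=Δ2−h2·(2M2+M3)/6=-13/8
seg 3: a=-5, c=M3/2=15/8, d=(M4−M3)/(6·3)=-5/24, b=Δ3−h3·(2M3+M4)/6=-11/4
t_q=19/4 → seg 2, τ=3/4; S=-2+-13/8·τ+-3·τ²+13/8·τ³=-2161/512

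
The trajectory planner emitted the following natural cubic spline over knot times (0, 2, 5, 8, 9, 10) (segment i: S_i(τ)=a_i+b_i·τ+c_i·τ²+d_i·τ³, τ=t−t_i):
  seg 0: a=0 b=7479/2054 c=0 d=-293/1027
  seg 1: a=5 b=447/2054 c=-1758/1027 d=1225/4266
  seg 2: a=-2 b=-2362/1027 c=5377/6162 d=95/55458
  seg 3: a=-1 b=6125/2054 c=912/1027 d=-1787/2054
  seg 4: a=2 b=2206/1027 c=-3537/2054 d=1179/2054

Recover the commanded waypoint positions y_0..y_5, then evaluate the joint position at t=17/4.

y_0=0 y_1=5 y_2=-2 y_3=-1 y_4=2 y_5=3
S(17/4) = 12439/131456

y_0 = S_0(0) = a_0 = 0
y_1 = S_1(0) = a_1 = 5
y_2 = S_2(0) = a_2 = -2
y_3 = S_3(0) = a_3 = -1
y_4 = S_4(0) = a_4 = 2
y_5 = S_4(1) = 3
t_q=17/4 is in segment 1 (τ=9/4); S_1(τ)=12439/131456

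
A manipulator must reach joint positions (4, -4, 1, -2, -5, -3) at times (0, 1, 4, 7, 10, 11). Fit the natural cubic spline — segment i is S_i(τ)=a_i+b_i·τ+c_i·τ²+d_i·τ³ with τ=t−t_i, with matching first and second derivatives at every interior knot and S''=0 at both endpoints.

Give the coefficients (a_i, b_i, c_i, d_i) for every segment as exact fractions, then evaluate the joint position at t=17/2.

Δ: Δ0=-8, Δ1=5/3, Δ2=-1, Δ3=-1, Δ4=2
row 1: diag=8, rhs=58; c'=3/8, d'=29/4
row 2: denom=12−3·3/8=87/8; d'=(-16−3·29/4)/(87/8)=-302/87
row 3: denom=12−3·8/29=324/29; d'=(0−3·-302/87)/(324/29)=151/162
row 4: denom=8−3·29/108=259/36; d'=(18−3·151/162)/(259/36)=1642/777
back: M4=1642/777
back: M3=151/162−29/108·1642/777=850/2331
back: M2=-302/87−8/29·850/2331=-8326/2331
back: M1=29/4−3/8·-8326/2331=6674/777
M: M0=0, M1=6674/777, M2=-8326/2331, M3=850/2331, M4=1642/777, M5=0
seg 0: a=4, c=M0/2=0, d=(M1−M0)/(6·1)=3337/2331, b=Δ0−h0·(2M0+M1)/6=-21985/2331
seg 1: a=-4, c=M1/2=3337/777, d=(M2−M1)/(6·3)=-14174/20979, b=Δ1−h1·(2M1+M2)/6=-11974/2331
seg 2: a=1, c=M2/2=-4163/2331, d=(M3−M2)/(6·3)=124/567, b=Δ2−h2·(2M2+M3)/6=5570/2331
seg 3: a=-2, c=M3/2=425/2331, d=(M4−M3)/(6·3)=2038/20979, b=Δ3−h3·(2M3+M4)/6=-5644/2331
seg 4: a=-5, c=M4/2=821/777, d=(M5−M4)/(6·1)=-821/2331, b=Δ4−h4·(2M4+M5)/6=3020/2331
t_q=17/2 → seg 3, τ=3/2; S=-2+-5644/2331·τ+425/2331·τ²+2038/20979·τ³=-2535/518

  seg 0: a=4 b=-21985/2331 c=0 d=3337/2331
  seg 1: a=-4 b=-11974/2331 c=3337/777 d=-14174/20979
  seg 2: a=1 b=5570/2331 c=-4163/2331 d=124/567
  seg 3: a=-2 b=-5644/2331 c=425/2331 d=2038/20979
  seg 4: a=-5 b=3020/2331 c=821/777 d=-821/2331
S(17/2) = -2535/518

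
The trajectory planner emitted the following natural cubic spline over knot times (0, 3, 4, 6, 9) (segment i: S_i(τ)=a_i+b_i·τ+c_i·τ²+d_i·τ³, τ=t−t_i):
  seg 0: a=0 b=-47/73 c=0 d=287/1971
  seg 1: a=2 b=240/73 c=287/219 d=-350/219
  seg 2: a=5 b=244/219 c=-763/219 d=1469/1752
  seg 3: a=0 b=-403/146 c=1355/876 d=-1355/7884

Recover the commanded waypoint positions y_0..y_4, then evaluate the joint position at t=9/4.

y_0=0 y_1=2 y_2=5 y_3=0 y_4=1
S(9/4) = 981/4672

y_0 = S_0(0) = a_0 = 0
y_1 = S_1(0) = a_1 = 2
y_2 = S_2(0) = a_2 = 5
y_3 = S_3(0) = a_3 = 0
y_4 = S_3(3) = 1
t_q=9/4 is in segment 0 (τ=9/4); S_0(τ)=981/4672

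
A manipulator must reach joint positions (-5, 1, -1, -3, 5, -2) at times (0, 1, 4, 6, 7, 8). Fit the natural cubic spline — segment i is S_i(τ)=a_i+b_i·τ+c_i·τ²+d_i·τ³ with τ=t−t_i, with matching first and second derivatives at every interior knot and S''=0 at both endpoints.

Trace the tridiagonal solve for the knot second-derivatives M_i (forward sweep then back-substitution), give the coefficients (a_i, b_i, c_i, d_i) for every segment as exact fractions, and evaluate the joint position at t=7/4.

Δ: Δ0=6, Δ1=-2/3, Δ2=-1, Δ3=8, Δ4=-7
row 1: diag=8, rhs=-40; c'=3/8, d'=-5
row 2: denom=10−3·3/8=71/8; d'=(-2−3·-5)/(71/8)=104/71
row 3: denom=6−2·16/71=394/71; d'=(54−2·104/71)/(394/71)=1813/197
row 4: denom=4−1·71/394=1505/394; d'=(-90−1·1813/197)/(1505/394)=-39086/1505
back: M4=-39086/1505
back: M3=1813/197−71/394·-39086/1505=20894/1505
back: M2=104/71−16/71·20894/1505=-2504/1505
back: M1=-5−3/8·-2504/1505=-6586/1505
M: M0=0, M1=-6586/1505, M2=-2504/1505, M3=20894/1505, M4=-39086/1505, M5=0
seg 0: a=-5, c=M0/2=0, d=(M1−M0)/(6·1)=-3293/4515, b=Δ0−h0·(2M0+M1)/6=30383/4515
seg 1: a=1, c=M1/2=-3293/1505, d=(M2−M1)/(6·3)=2041/13545, b=Δ1−h1·(2M1+M2)/6=20504/4515
seg 2: a=-1, c=M2/2=-1252/1505, d=(M3−M2)/(6·2)=11699/9030, b=Δ2−h2·(2M2+M3)/6=-20401/4515
seg 3: a=-3, c=M3/2=10447/1505, d=(M4−M3)/(6·1)=-5998/903, b=Δ3−h3·(2M3+M4)/6=4967/645
seg 4: a=5, c=M4/2=-19543/1505, d=(M5−M4)/(6·1)=19543/4515, b=Δ4−h4·(2M4+M5)/6=7481/4515
t_q=7/4 → seg 1, τ=3/4; S=1+20504/4515·τ+-3293/1505·τ²+2041/13545·τ³=311959/96320

  seg 0: a=-5 b=30383/4515 c=0 d=-3293/4515
  seg 1: a=1 b=20504/4515 c=-3293/1505 d=2041/13545
  seg 2: a=-1 b=-20401/4515 c=-1252/1505 d=11699/9030
  seg 3: a=-3 b=4967/645 c=10447/1505 d=-5998/903
  seg 4: a=5 b=7481/4515 c=-19543/1505 d=19543/4515
S(7/4) = 311959/96320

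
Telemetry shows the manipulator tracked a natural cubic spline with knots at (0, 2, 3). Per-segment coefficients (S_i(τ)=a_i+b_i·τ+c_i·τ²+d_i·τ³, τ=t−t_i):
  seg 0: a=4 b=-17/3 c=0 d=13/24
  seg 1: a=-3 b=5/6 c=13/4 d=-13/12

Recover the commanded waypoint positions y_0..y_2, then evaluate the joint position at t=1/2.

y_0 = S_0(0) = a_0 = 4
y_1 = S_1(0) = a_1 = -3
y_2 = S_1(1) = 0
t_q=1/2 is in segment 0 (τ=1/2); S_0(τ)=79/64

y_0=4 y_1=-3 y_2=0
S(1/2) = 79/64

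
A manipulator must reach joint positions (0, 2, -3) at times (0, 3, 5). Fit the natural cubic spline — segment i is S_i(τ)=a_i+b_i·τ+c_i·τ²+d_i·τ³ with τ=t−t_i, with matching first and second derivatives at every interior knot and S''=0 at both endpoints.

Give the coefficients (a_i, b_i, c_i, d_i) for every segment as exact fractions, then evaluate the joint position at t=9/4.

Δ: Δ0=2/3, Δ1=-5/2
row 1: diag=10, rhs=-19; c'=1/5, d'=-19/10
back: M1=-19/10
M: M0=0, M1=-19/10, M2=0
seg 0: a=0, c=M0/2=0, d=(M1−M0)/(6·3)=-19/180, b=Δ0−h0·(2M0+M1)/6=97/60
seg 1: a=2, c=M1/2=-19/20, d=(M2−M1)/(6·2)=19/120, b=Δ1−h1·(2M1+M2)/6=-37/30
t_q=9/4 → seg 0, τ=9/4; S=0+97/60·τ+0·τ²+-19/180·τ³=3117/1280

  seg 0: a=0 b=97/60 c=0 d=-19/180
  seg 1: a=2 b=-37/30 c=-19/20 d=19/120
S(9/4) = 3117/1280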